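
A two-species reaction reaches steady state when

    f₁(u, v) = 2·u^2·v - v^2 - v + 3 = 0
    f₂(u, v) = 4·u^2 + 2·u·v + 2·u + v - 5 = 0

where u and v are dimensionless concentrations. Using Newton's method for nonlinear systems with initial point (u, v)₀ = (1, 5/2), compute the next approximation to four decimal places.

At (1, 5/2): F = (-0.7500, 8.5000).
Jacobian J = [[4·u·v, 2·u^2 - 2·v - 1], [8·u + 2·v + 2, 2·u + 1]].
At the point, J = [[10.0000, -4.0000], [15.0000, 3.0000]] (det J = 90.0000).
Solving J·Δ = −F gives Δ = (-0.3528, -1.0694).
Then the next iterate is (u, v)₁ = (0.6472, 1.4306).

(0.6472, 1.4306)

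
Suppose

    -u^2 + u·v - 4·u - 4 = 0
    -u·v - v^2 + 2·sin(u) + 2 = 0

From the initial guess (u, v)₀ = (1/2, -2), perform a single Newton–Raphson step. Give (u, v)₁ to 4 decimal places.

At (1/2, -2): F = (-7.2500, -0.041149).
Jacobian J = [[-2·u + v - 4, u], [-v + 2·cos(u), -u - 2·v]].
At the point, J = [[-7.0000, 0.5000], [3.755165, 3.5000]] (det J = -26.377583).
Solving J·Δ = −F gives Δ = (-0.9612, 1.0430).
Then the next iterate is (u, v)₁ = (-0.4612, -0.9570).

(-0.4612, -0.9570)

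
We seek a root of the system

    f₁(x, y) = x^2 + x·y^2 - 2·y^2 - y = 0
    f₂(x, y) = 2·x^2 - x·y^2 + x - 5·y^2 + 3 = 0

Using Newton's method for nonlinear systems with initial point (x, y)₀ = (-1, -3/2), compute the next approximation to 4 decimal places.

(-0.7556, -0.9764)

At (-1, -3/2): F = (-4.2500, -5.0000).
Jacobian J = [[2·x + y^2, 2·x·y - 4·y - 1], [4·x - y^2 + 1, -2·x·y - 10·y]].
At the point, J = [[0.2500, 8.0000], [-5.2500, 12.0000]] (det J = 45.0000).
Solving J·Δ = −F gives Δ = (0.2444, 0.5236).
Then the next iterate is (x, y)₁ = (-0.7556, -0.9764).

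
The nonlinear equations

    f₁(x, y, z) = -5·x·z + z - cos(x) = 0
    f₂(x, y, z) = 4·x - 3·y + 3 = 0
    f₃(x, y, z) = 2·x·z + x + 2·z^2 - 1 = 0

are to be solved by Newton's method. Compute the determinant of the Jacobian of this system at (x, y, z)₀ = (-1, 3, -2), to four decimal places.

220.7559

J = [[-5·z + sin(x), 0, -5·x + 1], [4, -3, 0], [2·z + 1, 0, 2·x + 4·z]].
At the point, J = [[9.158529, 0.0000, 6.0000], [4.0000, -3.0000, 0.0000], [-3.0000, 0.0000, -10.0000]].
det J = 220.7559.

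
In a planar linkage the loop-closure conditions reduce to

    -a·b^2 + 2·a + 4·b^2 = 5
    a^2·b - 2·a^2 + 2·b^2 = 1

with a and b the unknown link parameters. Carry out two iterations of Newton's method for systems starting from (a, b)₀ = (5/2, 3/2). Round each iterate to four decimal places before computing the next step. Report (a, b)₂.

(-2.5669, 1.8929)

At (5/2, 3/2): F = (3.3750, 0.3750).
Jacobian J = [[-b^2 + 2, -2·a·b + 8·b], [2·a·b - 4·a, a^2 + 4·b]].
At the point, J = [[-0.2500, 4.5000], [-2.5000, 12.2500]] (det J = 8.1875).
Solving J·Δ = −F gives Δ = (-4.8435, -1.0191).
Then the next iterate is (a, b)₁ = (-2.3435, 0.4809).
Round to (-2.3435, 0.4809) and repeat: F = (-8.219972, -8.880356), J = [[1.768735, 6.101178], [7.120022, 7.415592]].
Δ = (-0.2234, 1.4120), so (a, b)₂ = (-2.5669, 1.8929).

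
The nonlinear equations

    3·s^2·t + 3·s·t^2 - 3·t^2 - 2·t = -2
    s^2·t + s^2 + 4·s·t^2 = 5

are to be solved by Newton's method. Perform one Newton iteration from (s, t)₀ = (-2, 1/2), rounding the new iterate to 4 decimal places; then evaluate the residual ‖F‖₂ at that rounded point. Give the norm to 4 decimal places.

6.8175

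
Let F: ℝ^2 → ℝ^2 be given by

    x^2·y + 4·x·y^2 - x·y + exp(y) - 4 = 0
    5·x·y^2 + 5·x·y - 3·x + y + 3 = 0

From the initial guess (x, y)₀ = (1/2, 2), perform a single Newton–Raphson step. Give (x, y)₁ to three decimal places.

(-0.190, 2.010)

At (1/2, 2): F = (10.88906, 18.500).
Jacobian J = [[2·x·y + 4·y^2 - y, x^2 + 8·x·y - x + exp(y)], [5·y^2 + 5·y - 3, 10·x·y + 5·x + 1]].
At the point, J = [[16.000, 15.13906], [27.000, 13.500]] (det J = -192.75451).
Solving J·Δ = −F gives Δ = (-0.690, 0.010).
Then the next iterate is (x, y)₁ = (-0.190, 2.010).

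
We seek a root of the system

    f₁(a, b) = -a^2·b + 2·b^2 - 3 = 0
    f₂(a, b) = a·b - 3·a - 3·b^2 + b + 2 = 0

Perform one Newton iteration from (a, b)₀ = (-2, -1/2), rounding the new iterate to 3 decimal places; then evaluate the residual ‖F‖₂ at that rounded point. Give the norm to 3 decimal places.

2.687

At (-2, -1/2): F = (-0.500, 7.750).
Jacobian J = [[-2·a·b, -a^2 + 4·b], [b - 3, a - 6·b + 1]].
At the point, J = [[-2.000, -6.000], [-3.500, 2.000]] (det J = -25.000).
Solving J·Δ = −F gives Δ = (1.820, -0.690).
Then the next iterate is (a, b)₁ = (-0.180, -1.190).
Re-evaluating at (-0.180, -1.190): F = (-0.12924, -2.68410), so ‖F‖₂ = 2.687.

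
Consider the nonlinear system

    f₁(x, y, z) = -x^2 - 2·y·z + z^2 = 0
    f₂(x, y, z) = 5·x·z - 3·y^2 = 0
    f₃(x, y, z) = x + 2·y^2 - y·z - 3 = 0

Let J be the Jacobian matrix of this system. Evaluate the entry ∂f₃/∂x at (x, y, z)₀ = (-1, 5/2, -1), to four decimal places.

1.0000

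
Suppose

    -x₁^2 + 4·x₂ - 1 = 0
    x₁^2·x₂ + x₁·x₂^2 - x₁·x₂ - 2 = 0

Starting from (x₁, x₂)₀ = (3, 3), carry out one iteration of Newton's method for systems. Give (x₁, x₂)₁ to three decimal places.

At (3, 3): F = (2.000, 43.000).
Jacobian J = [[-2·x₁, 4], [2·x₁·x₂ + x₂^2 - x₂, x₁^2 + 2·x₁·x₂ - x₁]].
At the point, J = [[-6.000, 4.000], [24.000, 24.000]] (det J = -240.000).
Solving J·Δ = −F gives Δ = (-0.517, -1.275).
Then the next iterate is (x₁, x₂)₁ = (2.483, 1.725).

(2.483, 1.725)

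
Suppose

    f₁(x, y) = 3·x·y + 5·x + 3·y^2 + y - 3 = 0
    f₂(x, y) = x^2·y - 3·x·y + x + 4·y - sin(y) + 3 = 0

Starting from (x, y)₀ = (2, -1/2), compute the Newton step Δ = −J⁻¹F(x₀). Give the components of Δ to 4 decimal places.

(6.8176, -7.0279)

At (2, -1/2): F = (4.2500, 4.479426).
Jacobian J = [[3·y + 5, 3·x + 6·y + 1], [2·x·y - 3·y + 1, x^2 - 3·x - cos(y) + 4]].
At the point, J = [[3.5000, 4.0000], [0.5000, 1.122417]] (det J = 1.928461).
Solving J·Δ = −F gives Δ = (6.8176, -7.0279).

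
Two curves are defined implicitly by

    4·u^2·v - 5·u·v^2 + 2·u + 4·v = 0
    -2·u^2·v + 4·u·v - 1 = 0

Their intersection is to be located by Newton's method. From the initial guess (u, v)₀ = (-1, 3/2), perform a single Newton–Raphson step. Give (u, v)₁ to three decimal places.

At (-1, 3/2): F = (21.250, -10.000).
Jacobian J = [[8·u·v - 5·v^2 + 2, 4·u^2 - 10·u·v + 4], [-4·u·v + 4·v, -2·u^2 + 4·u]].
At the point, J = [[-21.250, 23.000], [12.000, -6.000]] (det J = -148.500).
Solving J·Δ = −F gives Δ = (0.690, -0.286).
Then the next iterate is (u, v)₁ = (-0.310, 1.214).

(-0.310, 1.214)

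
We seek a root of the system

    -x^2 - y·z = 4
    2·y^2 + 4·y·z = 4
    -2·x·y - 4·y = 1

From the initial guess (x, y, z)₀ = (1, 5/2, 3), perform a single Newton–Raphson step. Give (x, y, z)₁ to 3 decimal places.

(-1.337, 1.781, 0.733)

At (1, 5/2, 3): F = (-12.500, 38.500, -16.000).
Jacobian J = [[-2·x, -z, -y], [0, 4·y + 4·z, 4·y], [-2·y, -2·x - 4, 0]].
At the point, J = [[-2.000, -3.000, -2.500], [0.000, 22.000, 10.000], [-5.000, -6.000, 0.000]] (det J = -245.000).
Solving J·Δ = −F gives Δ = (-2.337, -0.719, -2.267).
Then the next iterate is (x, y, z)₁ = (-1.337, 1.781, 0.733).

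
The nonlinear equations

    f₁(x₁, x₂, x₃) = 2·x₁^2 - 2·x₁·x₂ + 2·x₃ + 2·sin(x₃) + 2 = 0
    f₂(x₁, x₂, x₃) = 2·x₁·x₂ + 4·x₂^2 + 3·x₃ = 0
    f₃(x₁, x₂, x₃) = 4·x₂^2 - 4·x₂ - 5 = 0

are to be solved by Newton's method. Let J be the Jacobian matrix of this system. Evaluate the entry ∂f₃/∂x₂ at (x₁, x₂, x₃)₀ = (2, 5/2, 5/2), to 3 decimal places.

∂f₃/∂x₂ = 8·x₂ - 4.
At (2, 5/2, 5/2) this is 16.000.

16.000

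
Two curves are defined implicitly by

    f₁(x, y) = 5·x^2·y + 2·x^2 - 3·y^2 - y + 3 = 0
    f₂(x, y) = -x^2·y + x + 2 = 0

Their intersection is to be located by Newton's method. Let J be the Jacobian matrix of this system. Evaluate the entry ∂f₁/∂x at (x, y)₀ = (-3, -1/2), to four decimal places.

∂f₁/∂x = 10·x·y + 4·x.
At (-3, -1/2) this is 3.0000.

3.0000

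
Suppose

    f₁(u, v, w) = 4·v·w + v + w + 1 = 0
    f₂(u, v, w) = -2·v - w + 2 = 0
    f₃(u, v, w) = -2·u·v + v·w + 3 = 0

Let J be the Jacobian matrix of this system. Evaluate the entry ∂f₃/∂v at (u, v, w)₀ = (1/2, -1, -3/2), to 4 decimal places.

-2.5000

∂f₃/∂v = -2·u + w.
At (1/2, -1, -3/2) this is -2.5000.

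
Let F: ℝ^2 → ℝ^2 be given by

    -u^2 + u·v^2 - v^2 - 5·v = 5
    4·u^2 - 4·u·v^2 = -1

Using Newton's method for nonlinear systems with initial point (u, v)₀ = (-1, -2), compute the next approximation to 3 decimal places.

At (-1, -2): F = (-4.000, 21.000).
Jacobian J = [[-2·u + v^2, 2·u·v - 2·v - 5], [8·u - 4·v^2, -8·u·v]].
At the point, J = [[6.000, 3.000], [-24.000, -16.000]] (det J = -24.000).
Solving J·Δ = −F gives Δ = (0.042, 1.250).
Then the next iterate is (u, v)₁ = (-0.958, -0.750).

(-0.958, -0.750)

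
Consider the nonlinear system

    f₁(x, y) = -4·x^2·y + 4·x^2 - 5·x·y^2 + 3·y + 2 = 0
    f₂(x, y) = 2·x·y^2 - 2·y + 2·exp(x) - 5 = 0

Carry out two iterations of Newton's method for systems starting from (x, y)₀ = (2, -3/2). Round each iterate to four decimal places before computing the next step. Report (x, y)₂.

(0.7136, -0.7518)

At (2, -3/2): F = (15.0000, 21.778112).
Jacobian J = [[-8·x·y + 8·x - 5·y^2, -4·x^2 - 10·x·y + 3], [2·y^2 + 2·exp(x), 4·x·y - 2]].
At the point, J = [[28.7500, 17.0000], [19.278112, -14.0000]] (det J = -730.227907).
Solving J·Δ = −F gives Δ = (-0.7946, 0.4614).
Then the next iterate is (x, y)₁ = (1.2054, -1.0386).
Round to (1.2054, -1.0386) and repeat: F = (4.231190, 6.353894), J = [[14.265178, 9.707328], [8.833568, -7.007714]].
Δ = (-0.4918, 0.2868), so (x, y)₂ = (0.7136, -0.7518).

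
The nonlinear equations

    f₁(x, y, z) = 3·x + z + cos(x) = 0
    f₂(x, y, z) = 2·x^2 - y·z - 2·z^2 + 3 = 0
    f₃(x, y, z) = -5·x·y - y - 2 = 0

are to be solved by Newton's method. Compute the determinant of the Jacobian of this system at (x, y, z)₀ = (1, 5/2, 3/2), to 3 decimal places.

J = [[-sin(x) + 3, 0, 1], [4·x, -z, -y - 4·z], [-5·y, -5·x - 1, 0]].
At the point, J = [[2.15853, 0.000, 1.000], [4.000, -1.500, -8.500], [-12.500, -6.000, 0.000]].
det J = -152.835.

-152.835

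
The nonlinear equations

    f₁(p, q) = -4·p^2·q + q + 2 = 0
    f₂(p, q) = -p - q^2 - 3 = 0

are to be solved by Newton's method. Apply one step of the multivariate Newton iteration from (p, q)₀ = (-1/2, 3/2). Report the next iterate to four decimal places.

At (-1/2, 3/2): F = (2.0000, -4.7500).
Jacobian J = [[-8·p·q, -4·p^2 + 1], [-1, -2·q]].
At the point, J = [[6.0000, 0.0000], [-1.0000, -3.0000]] (det J = -18.0000).
Solving J·Δ = −F gives Δ = (-0.3333, -1.4722).
Then the next iterate is (p, q)₁ = (-0.8333, 0.0278).

(-0.8333, 0.0278)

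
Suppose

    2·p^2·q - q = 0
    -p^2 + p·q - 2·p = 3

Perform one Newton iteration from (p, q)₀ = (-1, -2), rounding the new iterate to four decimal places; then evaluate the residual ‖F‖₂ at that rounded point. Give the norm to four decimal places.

0.4457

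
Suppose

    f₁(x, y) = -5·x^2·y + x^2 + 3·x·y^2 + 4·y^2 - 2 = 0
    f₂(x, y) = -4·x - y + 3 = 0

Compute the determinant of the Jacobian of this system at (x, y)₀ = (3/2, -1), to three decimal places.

J = [[-10·x·y + 2·x + 3·y^2, -5·x^2 + 6·x·y + 8·y], [-4, -1]].
At the point, J = [[21.000, -28.250], [-4.000, -1.000]].
det J = -134.000.

-134.000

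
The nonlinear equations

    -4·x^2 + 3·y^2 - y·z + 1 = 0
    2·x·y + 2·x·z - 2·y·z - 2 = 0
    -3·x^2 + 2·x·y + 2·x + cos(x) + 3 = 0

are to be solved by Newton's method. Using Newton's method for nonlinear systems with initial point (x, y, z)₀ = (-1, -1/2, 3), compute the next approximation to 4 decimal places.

At (-1, -1/2, 3): F = (-0.7500, -4.0000, -0.459698).
Jacobian J = [[-8·x, 6·y - z, -y], [2·y + 2·z, 2·x - 2·z, 2·x - 2·y], [-6·x + 2·y - sin(x) + 2, 2·x, 0]].
At the point, J = [[8.0000, -6.0000, 0.5000], [5.0000, -8.0000, -1.0000], [7.841471, -2.0000, 0.0000]] (det J = 57.414710).
Solving J·Δ = −F gives Δ = (-0.0157, -0.2915, -1.7465).
Then the next iterate is (x, y, z)₁ = (-1.0157, -0.7915, 1.2535).

(-1.0157, -0.7915, 1.2535)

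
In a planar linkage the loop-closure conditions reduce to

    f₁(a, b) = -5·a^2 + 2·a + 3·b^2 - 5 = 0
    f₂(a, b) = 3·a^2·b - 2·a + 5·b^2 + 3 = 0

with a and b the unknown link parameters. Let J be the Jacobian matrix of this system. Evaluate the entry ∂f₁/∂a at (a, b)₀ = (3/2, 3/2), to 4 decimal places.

-13.0000

∂f₁/∂a = -10·a + 2.
At (3/2, 3/2) this is -13.0000.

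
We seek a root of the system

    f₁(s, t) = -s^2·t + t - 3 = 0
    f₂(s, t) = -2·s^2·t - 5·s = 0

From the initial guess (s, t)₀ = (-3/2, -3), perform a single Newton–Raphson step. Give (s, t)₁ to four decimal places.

(-3.4468, 11.6170)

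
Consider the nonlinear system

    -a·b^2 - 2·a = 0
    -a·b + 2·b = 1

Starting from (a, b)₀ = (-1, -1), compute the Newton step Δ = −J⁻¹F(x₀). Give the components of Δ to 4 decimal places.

At (-1, -1): F = (3.0000, -4.0000).
Jacobian J = [[-b^2 - 2, -2·a·b], [-b, -a + 2]].
At the point, J = [[-3.0000, -2.0000], [1.0000, 3.0000]] (det J = -7.0000).
Solving J·Δ = −F gives Δ = (0.1429, 1.2857).

(0.1429, 1.2857)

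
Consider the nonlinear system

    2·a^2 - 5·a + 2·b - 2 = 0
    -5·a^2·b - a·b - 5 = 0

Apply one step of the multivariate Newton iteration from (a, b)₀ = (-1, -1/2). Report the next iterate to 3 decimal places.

At (-1, -1/2): F = (4.000, -3.000).
Jacobian J = [[4·a - 5, 2], [-10·a·b - b, -5·a^2 - a]].
At the point, J = [[-9.000, 2.000], [-4.500, -4.000]] (det J = 45.000).
Solving J·Δ = −F gives Δ = (0.222, -1.000).
Then the next iterate is (a, b)₁ = (-0.778, -1.500).

(-0.778, -1.500)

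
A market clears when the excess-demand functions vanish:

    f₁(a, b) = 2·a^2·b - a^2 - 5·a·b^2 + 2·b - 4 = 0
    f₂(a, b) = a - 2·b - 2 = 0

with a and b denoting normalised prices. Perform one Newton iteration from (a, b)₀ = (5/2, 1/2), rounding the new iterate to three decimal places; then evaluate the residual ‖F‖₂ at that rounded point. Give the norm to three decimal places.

4698.000

At (5/2, 1/2): F = (-6.125, -0.500).
Jacobian J = [[4·a·b - 2·a - 5·b^2, 2·a^2 - 10·a·b + 2], [1, -2]].
At the point, J = [[-1.250, 2.000], [1.000, -2.000]] (det J = 0.500).
Solving J·Δ = −F gives Δ = (-26.500, -13.500).
Then the next iterate is (a, b)₁ = (-24.000, -13.000).
Re-evaluating at (-24.000, -13.000): F = (4698.000, 0.000), so ‖F‖₂ = 4698.000.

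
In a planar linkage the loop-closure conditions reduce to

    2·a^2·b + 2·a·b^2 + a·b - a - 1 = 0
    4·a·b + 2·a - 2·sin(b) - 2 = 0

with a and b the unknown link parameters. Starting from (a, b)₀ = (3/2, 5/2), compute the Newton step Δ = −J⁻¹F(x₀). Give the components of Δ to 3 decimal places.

(-2.324, 1.722)

At (3/2, 5/2): F = (31.250, 14.80306).
Jacobian J = [[4·a·b + 2·b^2 + b - 1, 2·a^2 + 4·a·b + a], [4·b + 2, 4·a - 2·cos(b)]].
At the point, J = [[29.000, 21.000], [12.000, 7.60229]] (det J = -31.53367).
Solving J·Δ = −F gives Δ = (-2.324, 1.722).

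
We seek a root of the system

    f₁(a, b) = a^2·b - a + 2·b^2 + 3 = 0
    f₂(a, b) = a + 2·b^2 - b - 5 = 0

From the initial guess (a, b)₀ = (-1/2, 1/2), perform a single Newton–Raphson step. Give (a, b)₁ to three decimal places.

(3.900, 1.600)

At (-1/2, 1/2): F = (4.125, -5.500).
Jacobian J = [[2·a·b - 1, a^2 + 4·b], [1, 4·b - 1]].
At the point, J = [[-1.500, 2.250], [1.000, 1.000]] (det J = -3.750).
Solving J·Δ = −F gives Δ = (4.400, 1.100).
Then the next iterate is (a, b)₁ = (3.900, 1.600).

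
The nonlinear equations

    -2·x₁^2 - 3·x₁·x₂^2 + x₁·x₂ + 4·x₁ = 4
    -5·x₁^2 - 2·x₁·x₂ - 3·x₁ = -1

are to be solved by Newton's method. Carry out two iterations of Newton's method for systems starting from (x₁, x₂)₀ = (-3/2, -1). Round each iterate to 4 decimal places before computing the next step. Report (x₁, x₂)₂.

(-0.4601, -1.7646)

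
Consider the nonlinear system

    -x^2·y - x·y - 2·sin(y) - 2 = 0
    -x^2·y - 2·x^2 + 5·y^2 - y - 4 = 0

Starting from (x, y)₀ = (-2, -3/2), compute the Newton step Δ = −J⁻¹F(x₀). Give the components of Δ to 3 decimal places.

At (-2, -3/2): F = (2.99499, 6.750).
Jacobian J = [[-2·x·y - y, -x^2 - x - 2·cos(y)], [-2·x·y - 4·x, -x^2 + 10·y - 1]].
At the point, J = [[-4.500, -2.14147], [2.000, -20.000]] (det J = 94.28295).
Solving J·Δ = −F gives Δ = (0.482, 0.386).

(0.482, 0.386)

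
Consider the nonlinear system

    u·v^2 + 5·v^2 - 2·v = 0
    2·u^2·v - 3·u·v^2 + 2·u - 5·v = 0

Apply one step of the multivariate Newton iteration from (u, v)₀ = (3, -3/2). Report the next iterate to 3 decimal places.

At (3, -3/2): F = (21.000, -33.750).
Jacobian J = [[v^2, 2·u·v + 10·v - 2], [4·u·v - 3·v^2 + 2, 2·u^2 - 6·u·v - 5]].
At the point, J = [[2.250, -26.000], [-22.750, 40.000]] (det J = -501.500).
Solving J·Δ = −F gives Δ = (-0.075, 0.801).
Then the next iterate is (u, v)₁ = (2.925, -0.699).

(2.925, -0.699)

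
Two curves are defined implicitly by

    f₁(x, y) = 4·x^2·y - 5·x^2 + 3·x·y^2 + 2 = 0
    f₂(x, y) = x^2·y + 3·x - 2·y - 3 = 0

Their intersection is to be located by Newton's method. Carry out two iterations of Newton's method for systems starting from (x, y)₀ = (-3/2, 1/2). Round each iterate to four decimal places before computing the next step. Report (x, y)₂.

(4.0337, -9.6178)

At (-3/2, 1/2): F = (-5.8750, -7.3750).
Jacobian J = [[8·x·y - 10·x + 3·y^2, 4·x^2 + 6·x·y], [2·x·y + 3, x^2 - 2]].
At the point, J = [[9.7500, 4.5000], [1.5000, 0.2500]] (det J = -4.3125).
Solving J·Δ = −F gives Δ = (7.3551, -14.6304).
Then the next iterate is (x, y)₁ = (5.8551, -14.1304).
Round to (5.8551, -14.1304) and repeat: F = (1400.136356, -441.595042), J = [[-121.425628, -359.280646], [-162.469810, 32.282196]].
Δ = (-1.8214, 4.5126), so (x, y)₂ = (4.0337, -9.6178).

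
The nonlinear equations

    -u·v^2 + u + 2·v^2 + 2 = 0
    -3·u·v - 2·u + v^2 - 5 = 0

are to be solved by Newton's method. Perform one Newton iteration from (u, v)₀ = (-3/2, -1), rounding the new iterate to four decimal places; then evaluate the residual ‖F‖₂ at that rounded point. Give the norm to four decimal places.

8.0130

At (-3/2, -1): F = (4.0000, -5.5000).
Jacobian J = [[-v^2 + 1, -2·u·v + 4·v], [-3·v - 2, -3·u + 2·v]].
At the point, J = [[0.0000, -7.0000], [1.0000, 2.5000]] (det J = 7.0000).
Solving J·Δ = −F gives Δ = (4.0714, 0.5714).
Then the next iterate is (u, v)₁ = (2.5714, -0.4286).
Re-evaluating at (2.5714, -0.4286): F = (4.466435, -6.652796), so ‖F‖₂ = 8.0130.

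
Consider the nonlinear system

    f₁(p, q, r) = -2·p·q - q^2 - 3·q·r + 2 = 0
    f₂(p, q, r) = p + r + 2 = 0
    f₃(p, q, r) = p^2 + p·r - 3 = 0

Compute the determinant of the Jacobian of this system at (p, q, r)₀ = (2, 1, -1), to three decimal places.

J = [[-2·q, -2·p - 2·q - 3·r, -3·q], [1, 0, 1], [2·p + r, 0, p]].
At the point, J = [[-2.000, -3.000, -3.000], [1.000, 0.000, 1.000], [3.000, 0.000, 2.000]].
det J = -3.000.

-3.000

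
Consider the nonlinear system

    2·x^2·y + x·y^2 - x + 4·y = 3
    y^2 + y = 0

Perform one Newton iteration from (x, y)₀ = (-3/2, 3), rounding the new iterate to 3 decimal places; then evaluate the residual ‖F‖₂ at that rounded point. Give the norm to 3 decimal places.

3.700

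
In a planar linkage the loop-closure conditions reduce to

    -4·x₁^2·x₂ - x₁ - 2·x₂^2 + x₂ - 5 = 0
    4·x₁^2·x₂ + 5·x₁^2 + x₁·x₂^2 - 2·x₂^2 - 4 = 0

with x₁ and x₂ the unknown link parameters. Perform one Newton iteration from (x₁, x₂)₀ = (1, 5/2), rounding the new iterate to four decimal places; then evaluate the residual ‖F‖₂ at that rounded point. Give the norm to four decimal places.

8.4392

At (1, 5/2): F = (-26.0000, 4.7500).
Jacobian J = [[-8·x₁·x₂ - 1, -4·x₁^2 - 4·x₂ + 1], [8·x₁·x₂ + 10·x₁ + x₂^2, 4·x₁^2 + 2·x₁·x₂ - 4·x₂]].
At the point, J = [[-21.0000, -13.0000], [36.2500, -1.0000]] (det J = 492.2500).
Solving J·Δ = −F gives Δ = (-0.1783, -1.7120).
Then the next iterate is (x₁, x₂)₁ = (0.8217, 0.7880).
Re-evaluating at (0.8217, 0.7880): F = (-8.403790, 0.772498), so ‖F‖₂ = 8.4392.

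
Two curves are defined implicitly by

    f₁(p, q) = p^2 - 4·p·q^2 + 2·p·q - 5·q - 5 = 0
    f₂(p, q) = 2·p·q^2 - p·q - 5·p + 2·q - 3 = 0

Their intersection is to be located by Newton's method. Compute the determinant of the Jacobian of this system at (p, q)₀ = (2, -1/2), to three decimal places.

J = [[2·p - 4·q^2 + 2·q, -8·p·q + 2·p - 5], [2·q^2 - q - 5, 4·p·q - p + 2]].
At the point, J = [[2.000, 7.000], [-4.000, -4.000]].
det J = 20.000.

20.000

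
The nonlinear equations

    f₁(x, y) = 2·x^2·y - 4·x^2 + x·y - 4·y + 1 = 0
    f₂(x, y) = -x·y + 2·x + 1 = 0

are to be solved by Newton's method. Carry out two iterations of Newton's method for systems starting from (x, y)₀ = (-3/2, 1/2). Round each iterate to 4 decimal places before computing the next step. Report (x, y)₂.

At (-3/2, 1/2): F = (-8.5000, -1.2500).
Jacobian J = [[4·x·y - 8·x + y, 2·x^2 + x - 4], [-y + 2, -x]].
At the point, J = [[9.5000, -1.0000], [1.5000, 1.5000]] (det J = 15.7500).
Solving J·Δ = −F gives Δ = (0.8889, -0.0556).
Then the next iterate is (x, y)₁ = (-0.6111, 0.4444).
Round to (-0.6111, 0.4444) and repeat: F = (-2.211029, 0.049373), J = [[4.246909, -3.864214], [1.5556, 0.6111]].
Δ = (0.1348, -0.4240), so (x, y)₂ = (-0.4763, 0.0204).

(-0.4763, 0.0204)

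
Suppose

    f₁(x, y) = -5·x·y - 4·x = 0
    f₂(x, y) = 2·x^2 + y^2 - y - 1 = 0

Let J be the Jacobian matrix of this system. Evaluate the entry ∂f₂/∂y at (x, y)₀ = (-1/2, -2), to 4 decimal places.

∂f₂/∂y = 2·y - 1.
At (-1/2, -2) this is -5.0000.

-5.0000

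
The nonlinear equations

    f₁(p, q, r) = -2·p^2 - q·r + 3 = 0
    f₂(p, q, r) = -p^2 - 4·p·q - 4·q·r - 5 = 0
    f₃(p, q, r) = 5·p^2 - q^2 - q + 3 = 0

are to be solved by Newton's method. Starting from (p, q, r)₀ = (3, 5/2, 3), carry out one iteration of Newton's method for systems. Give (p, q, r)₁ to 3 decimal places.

(0.768, -2.119, 10.257)

At (3, 5/2, 3): F = (-22.500, -74.000, 39.250).
Jacobian J = [[-4·p, -r, -q], [-2·p - 4·q, -4·p - 4·r, -4·q], [10·p, -2·q - 1, 0]].
At the point, J = [[-12.000, -3.000, -2.500], [-16.000, -24.000, -10.000], [30.000, -6.000, 0.000]] (det J = -420.000).
Solving J·Δ = −F gives Δ = (-2.232, -4.619, 7.257).
Then the next iterate is (p, q, r)₁ = (0.768, -2.119, 10.257).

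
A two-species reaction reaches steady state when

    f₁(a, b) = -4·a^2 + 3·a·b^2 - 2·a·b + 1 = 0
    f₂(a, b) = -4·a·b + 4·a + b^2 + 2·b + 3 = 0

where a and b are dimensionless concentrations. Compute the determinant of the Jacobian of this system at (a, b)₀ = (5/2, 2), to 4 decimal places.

J = [[-8·a + 3·b^2 - 2·b, 6·a·b - 2·a], [-4·b + 4, -4·a + 2·b + 2]].
At the point, J = [[-12.0000, 25.0000], [-4.0000, -4.0000]].
det J = 148.0000.

148.0000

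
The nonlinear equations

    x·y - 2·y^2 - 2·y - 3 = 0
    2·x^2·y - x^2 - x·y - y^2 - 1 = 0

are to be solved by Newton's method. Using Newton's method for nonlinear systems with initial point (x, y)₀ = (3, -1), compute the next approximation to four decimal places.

(2.5882, 0.1176)

At (3, -1): F = (-6.0000, -26.0000).
Jacobian J = [[y, x - 4·y - 2], [4·x·y - 2·x - y, 2·x^2 - x - 2·y]].
At the point, J = [[-1.0000, 5.0000], [-17.0000, 17.0000]] (det J = 68.0000).
Solving J·Δ = −F gives Δ = (-0.4118, 1.1176).
Then the next iterate is (x, y)₁ = (2.5882, 0.1176).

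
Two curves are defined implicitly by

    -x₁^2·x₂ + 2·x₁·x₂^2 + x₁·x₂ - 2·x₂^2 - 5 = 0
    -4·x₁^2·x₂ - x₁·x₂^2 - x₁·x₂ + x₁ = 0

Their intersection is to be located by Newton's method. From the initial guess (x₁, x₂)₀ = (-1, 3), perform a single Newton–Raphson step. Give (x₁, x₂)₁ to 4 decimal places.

(-0.6014, 1.6062)

At (-1, 3): F = (-47.0000, -1.0000).
Jacobian J = [[-2·x₁·x₂ + 2·x₂^2 + x₂, -x₁^2 + 4·x₁·x₂ + x₁ - 4·x₂], [-8·x₁·x₂ - x₂^2 - x₂ + 1, -4·x₁^2 - 2·x₁·x₂ - x₁]].
At the point, J = [[27.0000, -26.0000], [13.0000, 3.0000]] (det J = 419.0000).
Solving J·Δ = −F gives Δ = (0.3986, -1.3938).
Then the next iterate is (x₁, x₂)₁ = (-0.6014, 1.6062).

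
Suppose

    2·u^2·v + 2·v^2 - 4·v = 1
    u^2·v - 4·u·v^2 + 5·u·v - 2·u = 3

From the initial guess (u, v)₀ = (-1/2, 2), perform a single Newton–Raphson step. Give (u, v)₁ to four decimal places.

(-0.1932, 2.2727)

At (-1/2, 2): F = (0.0000, 1.5000).
Jacobian J = [[4·u·v, 2·u^2 + 4·v - 4], [2·u·v - 4·v^2 + 5·v - 2, u^2 - 8·u·v + 5·u]].
At the point, J = [[-4.0000, 4.5000], [-10.0000, 5.7500]] (det J = 22.0000).
Solving J·Δ = −F gives Δ = (0.3068, 0.2727).
Then the next iterate is (u, v)₁ = (-0.1932, 2.2727).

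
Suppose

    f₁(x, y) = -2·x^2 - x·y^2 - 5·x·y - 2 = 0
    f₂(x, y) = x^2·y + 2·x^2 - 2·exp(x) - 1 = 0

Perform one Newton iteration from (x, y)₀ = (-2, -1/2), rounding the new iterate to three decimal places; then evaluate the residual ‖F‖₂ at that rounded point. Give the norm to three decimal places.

3.961

At (-2, -1/2): F = (-14.500, 4.72933).
Jacobian J = [[-4·x - y^2 - 5·y, -2·x·y - 5·x], [2·x·y + 4·x - 2·exp(x), x^2]].
At the point, J = [[10.250, 8.000], [-6.27067, 4.000]] (det J = 91.16536).
Solving J·Δ = −F gives Δ = (1.051, 0.466).
Then the next iterate is (x, y)₁ = (-0.949, -0.034).
Re-evaluating at (-0.949, -0.034): F = (-3.96143, -0.00367), so ‖F‖₂ = 3.961.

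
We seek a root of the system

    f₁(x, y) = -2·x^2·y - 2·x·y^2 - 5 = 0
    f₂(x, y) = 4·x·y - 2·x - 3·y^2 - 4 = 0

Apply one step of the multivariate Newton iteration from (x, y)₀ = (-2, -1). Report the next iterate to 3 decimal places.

At (-2, -1): F = (7.000, 5.000).
Jacobian J = [[-4·x·y - 2·y^2, -2·x^2 - 4·x·y], [4·y - 2, 4·x - 6·y]].
At the point, J = [[-10.000, -16.000], [-6.000, -2.000]] (det J = -76.000).
Solving J·Δ = −F gives Δ = (0.868, -0.105).
Then the next iterate is (x, y)₁ = (-1.132, -1.105).

(-1.132, -1.105)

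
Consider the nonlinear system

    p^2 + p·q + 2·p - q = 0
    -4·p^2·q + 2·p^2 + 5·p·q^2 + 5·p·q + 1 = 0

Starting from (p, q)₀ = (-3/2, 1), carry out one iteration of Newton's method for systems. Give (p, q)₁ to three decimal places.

(-2.903, -0.300)

At (-3/2, 1): F = (-3.250, -18.500).
Jacobian J = [[2·p + q + 2, p - 1], [-8·p·q + 4·p + 5·q^2 + 5·q, -4·p^2 + 10·p·q + 5·p]].
At the point, J = [[0.000, -2.500], [16.000, -31.500]] (det J = 40.000).
Solving J·Δ = −F gives Δ = (-1.403, -1.300).
Then the next iterate is (p, q)₁ = (-2.903, -0.300).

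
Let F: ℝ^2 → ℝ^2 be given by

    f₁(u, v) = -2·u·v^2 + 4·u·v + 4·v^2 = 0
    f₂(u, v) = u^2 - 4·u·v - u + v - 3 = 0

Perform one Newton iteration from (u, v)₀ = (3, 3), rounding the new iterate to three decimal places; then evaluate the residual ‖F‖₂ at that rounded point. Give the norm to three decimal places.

At (3, 3): F = (18.000, -30.000).
Jacobian J = [[-2·v^2 + 4·v, -4·u·v + 4·u + 8·v], [2·u - 4·v - 1, -4·u + 1]].
At the point, J = [[-6.000, 0.000], [-7.000, -11.000]] (det J = 66.000).
Solving J·Δ = −F gives Δ = (3.000, -4.636).
Then the next iterate is (u, v)₁ = (6.000, -1.636).
Re-evaluating at (6.000, -1.636): F = (-60.67597, 64.628), so ‖F‖₂ = 88.647.

88.647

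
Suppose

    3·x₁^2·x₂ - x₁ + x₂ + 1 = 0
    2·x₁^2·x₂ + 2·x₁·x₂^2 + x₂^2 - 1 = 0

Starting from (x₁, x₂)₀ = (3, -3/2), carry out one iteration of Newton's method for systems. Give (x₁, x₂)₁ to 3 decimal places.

(1.972, -0.957)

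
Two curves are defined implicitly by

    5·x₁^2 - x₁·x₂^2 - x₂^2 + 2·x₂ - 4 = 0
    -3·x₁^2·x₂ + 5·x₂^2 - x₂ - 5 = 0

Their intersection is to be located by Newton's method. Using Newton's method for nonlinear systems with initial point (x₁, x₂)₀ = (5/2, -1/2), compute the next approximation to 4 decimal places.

(1.4879, -0.5592)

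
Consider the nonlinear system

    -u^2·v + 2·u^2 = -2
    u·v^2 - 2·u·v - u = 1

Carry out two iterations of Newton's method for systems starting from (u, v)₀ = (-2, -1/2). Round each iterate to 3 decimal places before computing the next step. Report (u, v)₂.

At (-2, -1/2): F = (12.000, -1.500).
Jacobian J = [[-2·u·v + 4·u, -u^2], [v^2 - 2·v - 1, 2·u·v - 2·u]].
At the point, J = [[-10.000, -4.000], [0.250, 6.000]] (det J = -59.000).
Solving J·Δ = −F gives Δ = (1.119, 0.203).
Then the next iterate is (u, v)₁ = (-0.881, -0.297).
Round to (-0.881, -0.297) and repeat: F = (3.78284, -0.72003), J = [[-4.04731, -0.77616], [-0.31779, 2.28531]].
Δ = (0.852, 0.433), so (u, v)₂ = (-0.029, 0.136).

(-0.029, 0.136)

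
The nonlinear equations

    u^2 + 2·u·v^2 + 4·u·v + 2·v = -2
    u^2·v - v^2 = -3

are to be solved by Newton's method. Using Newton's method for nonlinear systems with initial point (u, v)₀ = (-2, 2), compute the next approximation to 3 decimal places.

(-1.125, 1.477)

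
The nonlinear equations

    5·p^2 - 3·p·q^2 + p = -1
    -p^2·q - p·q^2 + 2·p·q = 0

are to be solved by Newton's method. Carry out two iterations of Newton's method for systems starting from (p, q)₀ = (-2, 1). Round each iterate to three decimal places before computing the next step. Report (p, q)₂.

At (-2, 1): F = (25.000, -6.000).
Jacobian J = [[10·p - 3·q^2 + 1, -6·p·q], [-2·p·q - q^2 + 2·q, -p^2 - 2·p·q + 2·p]].
At the point, J = [[-22.000, 12.000], [5.000, -4.000]] (det J = 28.000).
Solving J·Δ = −F gives Δ = (1.000, -0.250).
Then the next iterate is (p, q)₁ = (-1.000, 0.750).
Round to (-1.000, 0.750) and repeat: F = (6.68750, -1.68750), J = [[-10.68750, 4.500], [2.43750, -1.500]].
Δ = (0.481, -0.343), so (p, q)₂ = (-0.519, 0.407).

(-0.519, 0.407)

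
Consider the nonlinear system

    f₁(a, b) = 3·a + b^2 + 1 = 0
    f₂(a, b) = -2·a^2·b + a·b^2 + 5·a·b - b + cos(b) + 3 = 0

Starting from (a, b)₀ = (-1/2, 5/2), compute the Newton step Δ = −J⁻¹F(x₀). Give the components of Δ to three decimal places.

(0.099, -1.209)

At (-1/2, 5/2): F = (5.750, -10.92614).
Jacobian J = [[3, 2·b], [-4·a·b + b^2 + 5·b, -2·a^2 + 2·a·b + 5·a - sin(b) - 1]].
At the point, J = [[3.000, 5.000], [23.750, -7.09847]] (det J = -140.04542).
Solving J·Δ = −F gives Δ = (0.099, -1.209).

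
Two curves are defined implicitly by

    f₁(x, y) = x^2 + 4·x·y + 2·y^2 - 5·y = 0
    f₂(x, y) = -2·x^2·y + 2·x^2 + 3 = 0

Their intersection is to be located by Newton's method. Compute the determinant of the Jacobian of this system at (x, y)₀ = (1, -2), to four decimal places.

J = [[2·x + 4·y, 4·x + 4·y - 5], [-4·x·y + 4·x, -2·x^2]].
At the point, J = [[-6.0000, -9.0000], [12.0000, -2.0000]].
det J = 120.0000.

120.0000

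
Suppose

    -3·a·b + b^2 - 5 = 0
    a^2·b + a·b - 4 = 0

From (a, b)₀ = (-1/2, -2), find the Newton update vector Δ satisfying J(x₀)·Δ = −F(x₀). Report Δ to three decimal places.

(-5.167, -14.000)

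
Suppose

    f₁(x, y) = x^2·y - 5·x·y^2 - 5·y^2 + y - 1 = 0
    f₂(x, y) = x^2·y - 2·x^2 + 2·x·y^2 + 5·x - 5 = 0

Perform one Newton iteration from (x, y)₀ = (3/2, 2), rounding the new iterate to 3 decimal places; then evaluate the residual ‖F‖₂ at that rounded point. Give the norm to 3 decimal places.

12.269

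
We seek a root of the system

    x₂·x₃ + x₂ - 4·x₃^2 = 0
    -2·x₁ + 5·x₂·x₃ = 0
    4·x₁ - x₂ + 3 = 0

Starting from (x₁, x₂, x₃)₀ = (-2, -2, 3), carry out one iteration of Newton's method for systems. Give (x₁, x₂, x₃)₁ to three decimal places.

(-1.046, -1.184, 1.433)

At (-2, -2, 3): F = (-44.000, -26.000, -3.000).
Jacobian J = [[0, x₃ + 1, x₂ - 8·x₃], [-2, 5·x₃, 5·x₂], [4, -1, 0]].
At the point, J = [[0.000, 4.000, -26.000], [-2.000, 15.000, -10.000], [4.000, -1.000, 0.000]] (det J = 1348.000).
Solving J·Δ = −F gives Δ = (0.954, 0.816, -1.567).
Then the next iterate is (x₁, x₂, x₃)₁ = (-1.046, -1.184, 1.433).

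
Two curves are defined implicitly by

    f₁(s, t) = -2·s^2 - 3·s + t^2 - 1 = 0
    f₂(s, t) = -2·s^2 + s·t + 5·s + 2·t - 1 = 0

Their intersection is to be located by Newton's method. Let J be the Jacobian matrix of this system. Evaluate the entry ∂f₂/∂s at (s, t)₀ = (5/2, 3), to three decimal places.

∂f₂/∂s = -4·s + t + 5.
At (5/2, 3) this is -2.000.

-2.000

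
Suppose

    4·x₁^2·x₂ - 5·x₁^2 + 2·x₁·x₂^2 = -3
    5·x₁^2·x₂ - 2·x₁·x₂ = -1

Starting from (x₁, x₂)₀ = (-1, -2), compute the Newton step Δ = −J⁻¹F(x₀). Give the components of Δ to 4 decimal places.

(0.6000, -0.2000)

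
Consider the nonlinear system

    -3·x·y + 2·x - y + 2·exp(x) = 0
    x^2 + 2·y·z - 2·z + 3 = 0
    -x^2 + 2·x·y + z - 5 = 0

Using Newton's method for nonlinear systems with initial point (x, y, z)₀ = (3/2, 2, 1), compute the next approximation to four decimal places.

At (3/2, 2, 1): F = (0.963378, 7.2500, -0.2500).
Jacobian J = [[-3·y + 2·exp(x) + 2, -3·x - 1, 0], [2·x, 2·z, 2·y - 2], [-2·x + 2·y, 2·x, 1]].
At the point, J = [[4.963378, -5.5000, 0.0000], [3.0000, 2.0000, 2.0000], [1.0000, 3.0000, 1.0000]] (det J = -14.353513).
Solving J·Δ = −F gives Δ = (2.7012, 2.6128, -10.2896).
Then the next iterate is (x, y, z)₁ = (4.2012, 4.6128, -9.2896).

(4.2012, 4.6128, -9.2896)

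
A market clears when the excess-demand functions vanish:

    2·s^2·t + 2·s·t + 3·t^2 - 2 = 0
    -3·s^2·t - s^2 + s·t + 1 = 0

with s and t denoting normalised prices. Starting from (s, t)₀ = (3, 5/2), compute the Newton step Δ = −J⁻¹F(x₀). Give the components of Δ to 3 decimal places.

At (3, 5/2): F = (76.750, -68.000).
Jacobian J = [[4·s·t + 2·t, 2·s^2 + 2·s + 6·t], [-6·s·t - 2·s + t, -3·s^2 + s]].
At the point, J = [[35.000, 39.000], [-48.500, -24.000]] (det J = 1051.500).
Solving J·Δ = −F gives Δ = (-0.770, -1.277).

(-0.770, -1.277)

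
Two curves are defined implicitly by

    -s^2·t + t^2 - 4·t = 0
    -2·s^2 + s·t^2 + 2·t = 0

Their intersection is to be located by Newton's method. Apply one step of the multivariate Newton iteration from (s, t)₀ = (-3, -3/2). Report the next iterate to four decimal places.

(-1.4128, -1.0334)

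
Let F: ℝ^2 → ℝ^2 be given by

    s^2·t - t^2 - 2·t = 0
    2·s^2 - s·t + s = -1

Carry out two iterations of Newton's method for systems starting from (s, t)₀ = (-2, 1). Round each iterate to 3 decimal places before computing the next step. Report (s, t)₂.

(-1.157, -1.886)

At (-2, 1): F = (1.000, 9.000).
Jacobian J = [[2·s·t, s^2 - 2·t - 2], [4·s - t + 1, -s]].
At the point, J = [[-4.000, 0.000], [-8.000, 2.000]] (det J = -8.000).
Solving J·Δ = −F gives Δ = (0.250, -3.500).
Then the next iterate is (s, t)₁ = (-1.750, -2.500).
Round to (-1.750, -2.500) and repeat: F = (-8.90625, 1.000), J = [[8.750, 6.06250], [-3.500, 1.750]].
Δ = (0.593, 0.614), so (s, t)₂ = (-1.157, -1.886).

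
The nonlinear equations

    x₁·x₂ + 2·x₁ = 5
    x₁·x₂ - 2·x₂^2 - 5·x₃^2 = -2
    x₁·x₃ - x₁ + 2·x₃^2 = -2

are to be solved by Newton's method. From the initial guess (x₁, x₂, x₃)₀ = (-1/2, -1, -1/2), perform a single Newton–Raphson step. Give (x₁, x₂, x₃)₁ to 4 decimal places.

At (-1/2, -1, -1/2): F = (-5.5000, -0.7500, 3.2500).
Jacobian J = [[x₂ + 2, x₁, 0], [x₂, x₁ - 4·x₂, -10·x₃], [x₃ - 1, 0, x₁ + 4·x₃]].
At the point, J = [[1.0000, -0.5000, 0.0000], [-1.0000, 3.5000, 5.0000], [-1.5000, 0.0000, -2.5000]] (det J = -3.7500).
Solving J·Δ = −F gives Δ = (10.9167, 10.8333, -5.2500).
Then the next iterate is (x₁, x₂, x₃)₁ = (10.4167, 9.8333, -5.7500).

(10.4167, 9.8333, -5.7500)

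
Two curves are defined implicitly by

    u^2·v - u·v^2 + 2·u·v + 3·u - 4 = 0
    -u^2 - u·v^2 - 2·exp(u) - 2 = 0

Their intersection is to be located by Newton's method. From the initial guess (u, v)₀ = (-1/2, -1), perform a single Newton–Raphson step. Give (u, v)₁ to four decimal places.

At (-1/2, -1): F = (-4.2500, -2.963061).
Jacobian J = [[2·u·v - v^2 + 2·v + 3, u^2 - 2·u·v + 2·u], [-2·u - v^2 - 2·exp(u), -2·u·v]].
At the point, J = [[1.0000, -1.7500], [-1.213061, -1.0000]] (det J = -3.122857).
Solving J·Δ = −F gives Δ = (-0.2995, -2.5997).
Then the next iterate is (u, v)₁ = (-0.7995, -3.5997).

(-0.7995, -3.5997)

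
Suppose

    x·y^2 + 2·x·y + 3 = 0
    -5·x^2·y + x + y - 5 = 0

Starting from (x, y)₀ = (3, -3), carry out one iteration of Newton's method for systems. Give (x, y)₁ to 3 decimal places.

At (3, -3): F = (12.000, 130.000).
Jacobian J = [[y^2 + 2·y, 2·x·y + 2·x], [-10·x·y + 1, -5·x^2 + 1]].
At the point, J = [[3.000, -12.000], [91.000, -44.000]] (det J = 960.000).
Solving J·Δ = −F gives Δ = (-1.075, 0.731).
Then the next iterate is (x, y)₁ = (1.925, -2.269).

(1.925, -2.269)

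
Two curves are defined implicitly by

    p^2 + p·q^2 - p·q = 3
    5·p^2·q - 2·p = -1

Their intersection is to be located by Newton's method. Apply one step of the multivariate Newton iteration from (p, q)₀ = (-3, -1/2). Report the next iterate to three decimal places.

(-2.167, -0.396)

At (-3, -1/2): F = (3.750, -15.500).
Jacobian J = [[2·p + q^2 - q, 2·p·q - p], [10·p·q - 2, 5·p^2]].
At the point, J = [[-5.250, 6.000], [13.000, 45.000]] (det J = -314.250).
Solving J·Δ = −F gives Δ = (0.833, 0.104).
Then the next iterate is (p, q)₁ = (-2.167, -0.396).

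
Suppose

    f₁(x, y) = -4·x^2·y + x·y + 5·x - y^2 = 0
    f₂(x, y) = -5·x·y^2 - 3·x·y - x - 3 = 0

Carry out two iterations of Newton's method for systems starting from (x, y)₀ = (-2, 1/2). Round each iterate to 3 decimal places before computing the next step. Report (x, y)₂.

At (-2, 1/2): F = (-19.250, 4.500).
Jacobian J = [[-8·x·y + y + 5, -4·x^2 + x - 2·y], [-5·y^2 - 3·y - 1, -10·x·y - 3·x]].
At the point, J = [[13.500, -19.000], [-3.750, 16.000]] (det J = 144.750).
Solving J·Δ = −F gives Δ = (1.537, 0.079).
Then the next iterate is (x, y)₁ = (-0.463, 0.579).
Round to (-0.463, 0.579) and repeat: F = (-3.41480, -0.95669), J = [[7.72362, -2.47848], [-4.41320, 4.06977]].
Δ = (0.794, 1.096), so (x, y)₂ = (0.331, 1.675).

(0.331, 1.675)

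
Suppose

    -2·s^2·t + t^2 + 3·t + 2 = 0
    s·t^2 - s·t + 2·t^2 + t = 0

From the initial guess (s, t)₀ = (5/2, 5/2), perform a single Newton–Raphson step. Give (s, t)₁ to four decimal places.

At (5/2, 5/2): F = (-15.5000, 24.3750).
Jacobian J = [[-4·s·t, -2·s^2 + 2·t + 3], [t^2 - t, 2·s·t - s + 4·t + 1]].
At the point, J = [[-25.0000, -4.5000], [3.7500, 21.0000]] (det J = -508.1250).
Solving J·Δ = −F gives Δ = (-0.4247, -1.0849).
Then the next iterate is (s, t)₁ = (2.0753, 1.4151).

(2.0753, 1.4151)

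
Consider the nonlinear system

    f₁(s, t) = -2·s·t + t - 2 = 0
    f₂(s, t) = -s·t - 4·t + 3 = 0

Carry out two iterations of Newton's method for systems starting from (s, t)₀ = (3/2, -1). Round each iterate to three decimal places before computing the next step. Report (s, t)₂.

(-0.624, 0.889)

At (3/2, -1): F = (0.000, 8.500).
Jacobian J = [[-2·t, -2·s + 1], [-t, -s - 4]].
At the point, J = [[2.000, -2.000], [1.000, -5.500]] (det J = -9.000).
Solving J·Δ = −F gives Δ = (1.889, 1.889).
Then the next iterate is (s, t)₁ = (3.389, 0.889).
Round to (3.389, 0.889) and repeat: F = (-7.13664, -3.56882), J = [[-1.778, -5.778], [-0.889, -7.389]].
Δ = (-4.013, 0.000), so (s, t)₂ = (-0.624, 0.889).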